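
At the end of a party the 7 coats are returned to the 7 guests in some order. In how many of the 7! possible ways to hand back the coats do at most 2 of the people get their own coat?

4633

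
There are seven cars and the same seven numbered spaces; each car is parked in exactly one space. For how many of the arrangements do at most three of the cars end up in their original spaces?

# with exactly i fixed is C(7,i)·!(7-i); sum over i=0..3:
  i=0: C(7,0)·!7 = 1·1854 = 1854
  i=1: C(7,1)·!6 = 7·265 = 1855
  i=2: C(7,2)·!5 = 21·44 = 924
  i=3: C(7,3)·!4 = 35·9 = 315
Total = 4948.

4948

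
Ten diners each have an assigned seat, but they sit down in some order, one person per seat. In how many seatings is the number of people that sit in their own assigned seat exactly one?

1334960

Pick the single fixed position: C(10,1) = 10 ways.
The other 9 form a derangement: !9 = 133496.
Total: 10 × 133496 = 1334960.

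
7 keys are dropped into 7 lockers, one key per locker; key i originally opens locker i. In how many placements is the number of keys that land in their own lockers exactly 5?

21

Choose which 5 of the 7 are fixed: C(7,5) = 21.
The remaining 2 must be deranged: !2 = 1.
Total: 21 × 1 = 21.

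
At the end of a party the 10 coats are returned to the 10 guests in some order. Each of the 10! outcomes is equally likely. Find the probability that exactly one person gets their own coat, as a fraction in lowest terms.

16687/45360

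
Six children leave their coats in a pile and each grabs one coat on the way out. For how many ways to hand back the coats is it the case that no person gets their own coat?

Use !n = n·!(n-1) + (-1)^n.
!6 = 6·44 + 1 = 265

265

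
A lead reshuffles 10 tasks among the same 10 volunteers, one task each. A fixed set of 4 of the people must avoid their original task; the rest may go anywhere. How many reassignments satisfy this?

Let A_j be the event that the j-th constrained one is fixed. By inclusion-exclusion over the 4 events:
Σ_{j=0}^{4} (-1)^j C(4,j)(10-j)!
= C(4,0)·10! - C(4,1)·9! + C(4,2)·8! - C(4,3)·7! + C(4,4)·6!
= 3628800 - 1451520 + 241920 - 20160 + 720
= 2399760

2399760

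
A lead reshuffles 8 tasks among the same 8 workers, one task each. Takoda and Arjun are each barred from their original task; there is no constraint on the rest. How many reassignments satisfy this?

Inclusion-exclusion on the 2 forbidden self-matches:
Σ_{j=0}^{2} (-1)^j C(2,j)(8-j)!
= C(2,0)·8! - C(2,1)·7! + C(2,2)·6!
= 40320 - 10080 + 720
= 30960

30960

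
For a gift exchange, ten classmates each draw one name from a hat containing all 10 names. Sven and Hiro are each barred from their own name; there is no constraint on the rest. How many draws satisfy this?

Let A_j be the event that the j-th constrained one is fixed. By inclusion-exclusion over the 2 events:
Σ_{j=0}^{2} (-1)^j C(2,j)(10-j)!
= C(2,0)·10! - C(2,1)·9! + C(2,2)·8!
= 3628800 - 725760 + 40320
= 2943360

2943360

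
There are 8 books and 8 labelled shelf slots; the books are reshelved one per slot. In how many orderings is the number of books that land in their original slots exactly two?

7420

Choose which 2 of the 8 are fixed: C(8,2) = 28.
The other 6 form a derangement: !6 = 265.
Total: 28 × 265 = 7420.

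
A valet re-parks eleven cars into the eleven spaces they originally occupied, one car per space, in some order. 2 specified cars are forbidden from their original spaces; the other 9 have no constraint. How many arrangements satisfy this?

33022080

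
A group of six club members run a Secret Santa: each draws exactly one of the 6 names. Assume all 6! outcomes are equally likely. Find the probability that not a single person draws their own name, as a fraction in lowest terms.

53/144

Favorable outcomes: !6 = 265.
Total outcomes: 6! = 720.
Probability = 265/720 = 53/144.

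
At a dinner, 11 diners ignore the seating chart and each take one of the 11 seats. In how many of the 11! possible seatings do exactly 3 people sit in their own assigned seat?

Choose which 3 of the 11 are fixed: C(11,3) = 165.
The other 8 form a derangement: !8 = 14833.
Total: 165 × 14833 = 2447445.

2447445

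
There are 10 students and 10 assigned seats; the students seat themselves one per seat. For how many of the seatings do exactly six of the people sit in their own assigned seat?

1890

Pick the 6 fixed positions: C(10,6) = 210 ways.
The other 4 form a derangement: !4 = 9.
Total: 210 × 9 = 1890.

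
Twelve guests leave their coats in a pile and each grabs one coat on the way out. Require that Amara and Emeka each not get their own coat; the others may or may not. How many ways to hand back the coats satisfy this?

Inclusion-exclusion on the 2 forbidden self-matches:
Σ_{j=0}^{2} (-1)^j C(2,j)(12-j)!
= C(2,0)·12! - C(2,1)·11! + C(2,2)·10!
= 479001600 - 79833600 + 3628800
= 402796800

402796800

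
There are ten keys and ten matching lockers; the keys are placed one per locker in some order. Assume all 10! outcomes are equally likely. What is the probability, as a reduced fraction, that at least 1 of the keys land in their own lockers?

28319/44800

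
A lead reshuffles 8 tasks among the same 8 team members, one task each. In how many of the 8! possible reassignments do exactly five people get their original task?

112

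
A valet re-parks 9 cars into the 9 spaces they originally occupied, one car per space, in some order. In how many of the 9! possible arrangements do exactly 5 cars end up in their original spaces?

1134

Choose which 5 of the 9 are fixed: C(9,5) = 126.
The other 4 form a derangement: !4 = 9.
Total: 126 × 9 = 1134.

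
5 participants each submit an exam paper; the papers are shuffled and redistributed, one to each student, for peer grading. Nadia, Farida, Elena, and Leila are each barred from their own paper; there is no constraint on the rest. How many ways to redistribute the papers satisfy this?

53

Inclusion-exclusion on the 4 forbidden self-matches:
Σ_{j=0}^{4} (-1)^j C(4,j)(5-j)!
= C(4,0)·5! - C(4,1)·4! + C(4,2)·3! - C(4,3)·2! + C(4,4)·1!
= 120 - 96 + 36 - 8 + 1
= 53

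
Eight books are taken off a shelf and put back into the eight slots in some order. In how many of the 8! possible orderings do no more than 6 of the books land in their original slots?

40319

Sum C(8,i)·!(8-i) for i = 0..6:
  i=0: C(8,0)·!8 = 1·14833 = 14833
  i=1: C(8,1)·!7 = 8·1854 = 14832
  i=2: C(8,2)·!6 = 28·265 = 7420
  i=3: C(8,3)·!5 = 56·44 = 2464
  i=4: C(8,4)·!4 = 70·9 = 630
  i=5: C(8,5)·!3 = 56·2 = 112
  i=6: C(8,6)·!2 = 28·1 = 28
Total = 40319.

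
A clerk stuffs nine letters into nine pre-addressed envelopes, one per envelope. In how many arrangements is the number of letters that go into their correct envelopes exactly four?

Pick the 4 fixed positions: C(9,4) = 126 ways.
The remaining 5 must be deranged: !5 = 44.
Total: 126 × 44 = 5544.

5544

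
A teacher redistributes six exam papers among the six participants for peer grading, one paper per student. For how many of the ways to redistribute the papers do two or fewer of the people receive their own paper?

664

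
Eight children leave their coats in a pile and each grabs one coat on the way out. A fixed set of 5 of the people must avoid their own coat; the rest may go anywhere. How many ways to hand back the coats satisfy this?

21234

Let A_j be the event that the j-th constrained one is fixed. By inclusion-exclusion over the 5 events:
Σ_{j=0}^{5} (-1)^j C(5,j)(8-j)!
= C(5,0)·8! - C(5,1)·7! + C(5,2)·6! - C(5,3)·5! + C(5,4)·4! - C(5,5)·3!
= 40320 - 25200 + 7200 - 1200 + 120 - 6
= 21234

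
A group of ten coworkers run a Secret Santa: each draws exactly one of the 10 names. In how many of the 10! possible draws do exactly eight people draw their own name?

Pick the 8 fixed positions: C(10,8) = 45 ways.
The other 2 form a derangement: !2 = 1.
Total: 45 × 1 = 45.

45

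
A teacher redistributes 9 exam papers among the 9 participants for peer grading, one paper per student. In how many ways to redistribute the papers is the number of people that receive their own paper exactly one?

133497

Choose which one of the 9 is fixed: C(9,1) = 9.
The remaining 8 must be deranged: !8 = 14833.
Total: 9 × 14833 = 133497.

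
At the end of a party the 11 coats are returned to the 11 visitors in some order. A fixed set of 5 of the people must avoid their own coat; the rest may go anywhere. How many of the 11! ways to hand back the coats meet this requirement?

Let A_j be the event that the j-th constrained one is fixed. By inclusion-exclusion over the 5 events:
Σ_{j=0}^{5} (-1)^j C(5,j)(11-j)!
= C(5,0)·11! - C(5,1)·10! + C(5,2)·9! - C(5,3)·8! + C(5,4)·7! - C(5,5)·6!
= 39916800 - 18144000 + 3628800 - 403200 + 25200 - 720
= 25022880

25022880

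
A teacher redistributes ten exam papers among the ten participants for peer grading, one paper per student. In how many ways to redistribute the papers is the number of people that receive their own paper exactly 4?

Choose which 4 of the 10 are fixed: C(10,4) = 210.
The remaining 6 must be deranged: !6 = 265.
Total: 210 × 265 = 55650.

55650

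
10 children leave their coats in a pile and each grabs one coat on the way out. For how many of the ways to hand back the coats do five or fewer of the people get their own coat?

Sum C(10,i)·!(10-i) for i = 0..5:
  i=0: C(10,0)·!10 = 1·1334961 = 1334961
  i=1: C(10,1)·!9 = 10·133496 = 1334960
  i=2: C(10,2)·!8 = 45·14833 = 667485
  i=3: C(10,3)·!7 = 120·1854 = 222480
  i=4: C(10,4)·!6 = 210·265 = 55650
  i=5: C(10,5)·!5 = 252·44 = 11088
Total = 3626624.

3626624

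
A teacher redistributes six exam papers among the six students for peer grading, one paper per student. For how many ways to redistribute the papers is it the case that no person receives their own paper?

!6 = 6! · Σ_{k=0}^{6} (-1)^k/k!
= 6! - 6!/1! + 6!/2! - 6!/3! + 6!/4! - 6!/5! + 6!/6!
= 720 - 720 + 360 - 120 + 30 - 6 + 1
= 265

265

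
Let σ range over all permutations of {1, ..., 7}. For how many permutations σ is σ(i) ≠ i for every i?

1854

Recurrence: !7 = 7·!6 + (-1)^7.
!7 = 7·265 - 1 = 1854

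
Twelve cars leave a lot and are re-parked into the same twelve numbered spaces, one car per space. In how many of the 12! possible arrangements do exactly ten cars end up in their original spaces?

66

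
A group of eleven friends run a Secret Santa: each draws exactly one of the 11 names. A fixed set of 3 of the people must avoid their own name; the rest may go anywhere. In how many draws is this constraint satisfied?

30078720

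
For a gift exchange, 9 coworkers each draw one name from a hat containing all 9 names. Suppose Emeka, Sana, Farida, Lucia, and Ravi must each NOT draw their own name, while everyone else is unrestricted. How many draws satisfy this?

Inclusion-exclusion on the 5 forbidden self-matches:
Σ_{j=0}^{5} (-1)^j C(5,j)(9-j)!
= C(5,0)·9! - C(5,1)·8! + C(5,2)·7! - C(5,3)·6! + C(5,4)·5! - C(5,5)·4!
= 362880 - 201600 + 50400 - 7200 + 600 - 24
= 205056

205056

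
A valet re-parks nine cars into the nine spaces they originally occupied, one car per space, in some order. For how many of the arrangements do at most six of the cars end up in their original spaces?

# with exactly i fixed is C(9,i)·!(9-i); sum over i=0..6:
  i=0: C(9,0)·!9 = 1·133496 = 133496
  i=1: C(9,1)·!8 = 9·14833 = 133497
  i=2: C(9,2)·!7 = 36·1854 = 66744
  i=3: C(9,3)·!6 = 84·265 = 22260
  i=4: C(9,4)·!5 = 126·44 = 5544
  i=5: C(9,5)·!4 = 126·9 = 1134
  i=6: C(9,6)·!3 = 84·2 = 168
Total = 362843.

362843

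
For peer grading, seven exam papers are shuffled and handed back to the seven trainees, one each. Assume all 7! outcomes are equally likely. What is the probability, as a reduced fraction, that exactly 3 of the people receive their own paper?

1/16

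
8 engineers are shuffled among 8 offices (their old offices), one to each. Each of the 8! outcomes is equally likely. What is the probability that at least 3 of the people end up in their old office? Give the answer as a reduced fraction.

647/8064

Favorable outcomes: Σ_{i≥3} C(8,i)·!(8-i) = 56·44 + 70·9 + 56·2 + 28·1 + 8·0 + 1·1 = 3235.
Total outcomes: 8! = 40320.
Probability = 3235/40320 = 647/8064.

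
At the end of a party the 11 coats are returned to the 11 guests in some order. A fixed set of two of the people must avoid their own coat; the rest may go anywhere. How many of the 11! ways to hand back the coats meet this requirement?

33022080

Let A_j be the event that the j-th constrained one is fixed. By inclusion-exclusion over the 2 events:
Σ_{j=0}^{2} (-1)^j C(2,j)(11-j)!
= C(2,0)·11! - C(2,1)·10! + C(2,2)·9!
= 39916800 - 7257600 + 362880
= 33022080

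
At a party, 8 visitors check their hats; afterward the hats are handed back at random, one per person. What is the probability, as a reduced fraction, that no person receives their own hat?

Favorable outcomes: !8 = 14833.
Total outcomes: 8! = 40320.
Probability = 14833/40320 = 2119/5760.

2119/5760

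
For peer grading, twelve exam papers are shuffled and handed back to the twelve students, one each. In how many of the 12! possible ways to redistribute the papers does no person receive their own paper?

176214841

The subfactorial !12 = [12!/e] (nearest integer).
12! = 479001600, and 479001600/e ≈ 176214840.93, so !12 = 176214841.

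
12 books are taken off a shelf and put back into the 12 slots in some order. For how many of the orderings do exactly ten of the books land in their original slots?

66

Pick the 10 fixed positions: C(12,10) = 66 ways.
The remaining 2 must be deranged: !2 = 1.
Total: 66 × 1 = 66.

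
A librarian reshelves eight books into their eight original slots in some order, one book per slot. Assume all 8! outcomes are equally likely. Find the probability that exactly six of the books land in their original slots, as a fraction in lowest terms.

Favorable outcomes: C(8,6)·!2 = 28·1 = 28.
Total outcomes: 8! = 40320.
Probability = 28/40320 = 1/1440.

1/1440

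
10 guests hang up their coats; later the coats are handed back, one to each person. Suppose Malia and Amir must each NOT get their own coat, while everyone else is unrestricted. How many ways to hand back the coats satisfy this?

2943360

Let A_j be the event that the j-th constrained one is fixed. By inclusion-exclusion over the 2 events:
Σ_{j=0}^{2} (-1)^j C(2,j)(10-j)!
= C(2,0)·10! - C(2,1)·9! + C(2,2)·8!
= 3628800 - 725760 + 40320
= 2943360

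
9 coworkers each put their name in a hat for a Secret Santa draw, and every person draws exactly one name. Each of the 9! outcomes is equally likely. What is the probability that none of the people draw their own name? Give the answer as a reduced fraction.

Favorable outcomes: !9 = 133496.
Total outcomes: 9! = 362880.
Probability = 133496/362880 = 16687/45360.

16687/45360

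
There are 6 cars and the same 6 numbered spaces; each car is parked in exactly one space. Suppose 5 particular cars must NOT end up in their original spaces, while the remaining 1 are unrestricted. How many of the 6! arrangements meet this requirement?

Let A_j be the event that the j-th constrained one is fixed. By inclusion-exclusion over the 5 events:
Σ_{j=0}^{5} (-1)^j C(5,j)(6-j)!
= C(5,0)·6! - C(5,1)·5! + C(5,2)·4! - C(5,3)·3! + C(5,4)·2! - C(5,5)·1!
= 720 - 600 + 240 - 60 + 10 - 1
= 309

309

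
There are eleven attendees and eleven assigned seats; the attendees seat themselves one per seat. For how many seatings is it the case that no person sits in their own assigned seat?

14684570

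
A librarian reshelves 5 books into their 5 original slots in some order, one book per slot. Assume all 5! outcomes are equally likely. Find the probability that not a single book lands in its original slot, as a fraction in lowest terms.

11/30

Favorable outcomes: !5 = 44.
Total outcomes: 5! = 120.
Probability = 44/120 = 11/30.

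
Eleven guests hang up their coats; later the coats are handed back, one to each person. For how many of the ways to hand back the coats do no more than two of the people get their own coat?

# with exactly i fixed is C(11,i)·!(11-i); sum over i=0..2:
  i=0: C(11,0)·!11 = 1·14684570 = 14684570
  i=1: C(11,1)·!10 = 11·1334961 = 14684571
  i=2: C(11,2)·!9 = 55·133496 = 7342280
Total = 36711421.

36711421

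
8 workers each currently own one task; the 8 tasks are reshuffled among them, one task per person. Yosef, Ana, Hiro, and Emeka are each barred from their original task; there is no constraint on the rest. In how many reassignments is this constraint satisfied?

24024

Inclusion-exclusion on the 4 forbidden self-matches:
Σ_{j=0}^{4} (-1)^j C(4,j)(8-j)!
= C(4,0)·8! - C(4,1)·7! + C(4,2)·6! - C(4,3)·5! + C(4,4)·4!
= 40320 - 20160 + 4320 - 480 + 24
= 24024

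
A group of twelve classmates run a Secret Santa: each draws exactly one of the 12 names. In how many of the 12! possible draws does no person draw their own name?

176214841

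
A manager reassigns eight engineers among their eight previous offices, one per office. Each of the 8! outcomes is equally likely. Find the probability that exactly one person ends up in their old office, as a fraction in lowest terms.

Favorable outcomes: C(8,1)·!7 = 8·1854 = 14832.
Total outcomes: 8! = 40320.
Probability = 14832/40320 = 103/280.

103/280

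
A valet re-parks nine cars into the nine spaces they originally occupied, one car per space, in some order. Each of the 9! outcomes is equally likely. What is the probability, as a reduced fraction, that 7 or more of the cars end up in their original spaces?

37/362880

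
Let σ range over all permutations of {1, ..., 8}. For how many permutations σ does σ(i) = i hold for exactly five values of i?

Choose which 5 of the 8 are fixed: C(8,5) = 56.
The other 3 form a derangement: !3 = 2.
Total: 56 × 2 = 112.

112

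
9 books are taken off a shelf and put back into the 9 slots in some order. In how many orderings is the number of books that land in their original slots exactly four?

5544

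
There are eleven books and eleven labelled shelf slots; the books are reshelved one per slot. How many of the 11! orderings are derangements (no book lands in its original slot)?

14684570

The number of derangements of 11 is !11 = Σ_{k=0}^{11} (-1)^k·11!/k!
= 11! - 11!/1! + 11!/2! - 11!/3! + 11!/4! - 11!/5! + 11!/6! - 11!/7! + 11!/8! - 11!/9! + 11!/10! - 11!/11!
= 39916800 - 39916800 + 19958400 - 6652800 + 1663200 - 332640 + 55440 - 7920 + 990 - 110 + 11 - 1
= 14684570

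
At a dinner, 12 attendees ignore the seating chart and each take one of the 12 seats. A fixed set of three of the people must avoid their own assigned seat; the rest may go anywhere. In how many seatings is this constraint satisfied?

369774720

Inclusion-exclusion on the 3 forbidden self-matches:
Σ_{j=0}^{3} (-1)^j C(3,j)(12-j)!
= C(3,0)·12! - C(3,1)·11! + C(3,2)·10! - C(3,3)·9!
= 479001600 - 119750400 + 10886400 - 362880
= 369774720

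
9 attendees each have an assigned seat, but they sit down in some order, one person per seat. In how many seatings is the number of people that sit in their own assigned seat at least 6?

# with exactly i fixed is C(9,i)·!(9-i); sum over i=6..9:
  i=6: C(9,6)·!3 = 84·2 = 168
  i=7: C(9,7)·!2 = 36·1 = 36
  i=8: C(9,8)·!1 = 9·0 = 0
  i=9: C(9,9)·!0 = 1·1 = 1
Total = 205.

205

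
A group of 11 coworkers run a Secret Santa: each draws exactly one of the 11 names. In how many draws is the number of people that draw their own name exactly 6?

20328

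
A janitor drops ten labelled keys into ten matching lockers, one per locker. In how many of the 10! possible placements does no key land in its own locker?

1334961

The number of derangements of 10 is !10 = Σ_{k=0}^{10} (-1)^k·10!/k!
= 10! - 10!/1! + 10!/2! - 10!/3! + 10!/4! - 10!/5! + 10!/6! - 10!/7! + 10!/8! - 10!/9! + 10!/10!
= 3628800 - 3628800 + 1814400 - 604800 + 151200 - 30240 + 5040 - 720 + 90 - 10 + 1
= 1334961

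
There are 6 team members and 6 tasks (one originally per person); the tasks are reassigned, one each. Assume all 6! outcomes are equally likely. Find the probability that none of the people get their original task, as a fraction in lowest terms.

53/144

Favorable outcomes: !6 = 265.
Total outcomes: 6! = 720.
Probability = 265/720 = 53/144.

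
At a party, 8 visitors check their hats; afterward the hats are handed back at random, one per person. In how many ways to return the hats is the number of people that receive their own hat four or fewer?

40179

# with exactly i fixed is C(8,i)·!(8-i); sum over i=0..4:
  i=0: C(8,0)·!8 = 1·14833 = 14833
  i=1: C(8,1)·!7 = 8·1854 = 14832
  i=2: C(8,2)·!6 = 28·265 = 7420
  i=3: C(8,3)·!5 = 56·44 = 2464
  i=4: C(8,4)·!4 = 70·9 = 630
Total = 40179.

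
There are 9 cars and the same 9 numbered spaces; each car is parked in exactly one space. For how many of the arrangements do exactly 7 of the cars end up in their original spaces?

Choose which 7 of the 9 are fixed: C(9,7) = 36.
The remaining 2 must be deranged: !2 = 1.
Total: 36 × 1 = 36.

36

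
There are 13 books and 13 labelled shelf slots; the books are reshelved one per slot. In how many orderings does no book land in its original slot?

2290792932

Recurrence: !13 = 13·!12 + (-1)^13.
!13 = 13·176214841 - 1 = 2290792932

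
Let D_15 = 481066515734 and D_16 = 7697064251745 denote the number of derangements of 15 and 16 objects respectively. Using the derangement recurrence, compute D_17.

130850092279664

D_17 = (17-1)·(D_16 + D_15) = 16·(7697064251745 + 481066515734) = 16·8178130767479 = 130850092279664.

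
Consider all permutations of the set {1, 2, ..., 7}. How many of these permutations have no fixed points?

Use !n = n·!(n-1) + (-1)^n.
!7 = 7·265 - 1 = 1854

1854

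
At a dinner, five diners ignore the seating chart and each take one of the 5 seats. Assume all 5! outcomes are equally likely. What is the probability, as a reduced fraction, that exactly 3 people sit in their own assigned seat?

1/12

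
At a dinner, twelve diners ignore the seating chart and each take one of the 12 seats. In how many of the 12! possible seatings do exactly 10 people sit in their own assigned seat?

66

Pick the 10 fixed positions: C(12,10) = 66 ways.
The remaining 2 must be deranged: !2 = 1.
Total: 66 × 1 = 66.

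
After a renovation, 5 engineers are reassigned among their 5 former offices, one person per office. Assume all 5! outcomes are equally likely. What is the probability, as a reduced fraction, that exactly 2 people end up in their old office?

1/6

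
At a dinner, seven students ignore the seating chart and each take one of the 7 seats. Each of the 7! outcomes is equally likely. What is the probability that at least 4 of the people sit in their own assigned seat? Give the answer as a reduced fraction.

23/1260

Favorable outcomes: Σ_{i≥4} C(7,i)·!(7-i) = 35·2 + 21·1 + 7·0 + 1·1 = 92.
Total outcomes: 7! = 5040.
Probability = 92/5040 = 23/1260.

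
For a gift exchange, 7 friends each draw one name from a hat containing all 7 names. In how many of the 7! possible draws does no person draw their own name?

1854

Use !n = n·!(n-1) + (-1)^n.
!7 = 7·265 - 1 = 1854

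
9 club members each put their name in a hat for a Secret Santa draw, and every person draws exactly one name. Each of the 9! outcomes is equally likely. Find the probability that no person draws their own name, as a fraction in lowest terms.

16687/45360

Favorable outcomes: !9 = 133496.
Total outcomes: 9! = 362880.
Probability = 133496/362880 = 16687/45360.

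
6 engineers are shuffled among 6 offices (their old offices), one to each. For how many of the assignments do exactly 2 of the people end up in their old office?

135

Pick the 2 fixed positions: C(6,2) = 15 ways.
The other 4 form a derangement: !4 = 9.
Total: 15 × 9 = 135.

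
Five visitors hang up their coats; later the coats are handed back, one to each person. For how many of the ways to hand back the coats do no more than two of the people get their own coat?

109

# with exactly i fixed is C(5,i)·!(5-i); sum over i=0..2:
  i=0: C(5,0)·!5 = 1·44 = 44
  i=1: C(5,1)·!4 = 5·9 = 45
  i=2: C(5,2)·!3 = 10·2 = 20
Total = 109.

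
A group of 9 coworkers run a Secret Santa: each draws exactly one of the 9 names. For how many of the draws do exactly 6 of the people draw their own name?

Choose which 6 of the 9 are fixed: C(9,6) = 84.
The other 3 form a derangement: !3 = 2.
Total: 84 × 2 = 168.

168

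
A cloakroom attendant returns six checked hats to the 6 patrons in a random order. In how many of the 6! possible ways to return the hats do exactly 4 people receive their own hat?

Pick the 4 fixed positions: C(6,4) = 15 ways.
The remaining 2 must be deranged: !2 = 1.
Total: 15 × 1 = 15.

15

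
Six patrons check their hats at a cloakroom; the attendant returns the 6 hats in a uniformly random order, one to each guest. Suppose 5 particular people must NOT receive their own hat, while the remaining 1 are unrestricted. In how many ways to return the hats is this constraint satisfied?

Inclusion-exclusion on the 5 forbidden self-matches:
Σ_{j=0}^{5} (-1)^j C(5,j)(6-j)!
= C(5,0)·6! - C(5,1)·5! + C(5,2)·4! - C(5,3)·3! + C(5,4)·2! - C(5,5)·1!
= 720 - 600 + 240 - 60 + 10 - 1
= 309

309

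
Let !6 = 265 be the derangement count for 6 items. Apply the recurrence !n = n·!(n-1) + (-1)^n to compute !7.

1854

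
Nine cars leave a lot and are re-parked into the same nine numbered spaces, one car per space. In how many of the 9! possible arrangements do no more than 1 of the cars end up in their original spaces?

# with exactly i fixed is C(9,i)·!(9-i); sum over i=0..1:
  i=0: C(9,0)·!9 = 1·133496 = 133496
  i=1: C(9,1)·!8 = 9·14833 = 133497
Total = 266993.

266993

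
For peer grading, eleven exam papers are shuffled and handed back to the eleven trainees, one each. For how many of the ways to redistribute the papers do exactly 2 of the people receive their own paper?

7342280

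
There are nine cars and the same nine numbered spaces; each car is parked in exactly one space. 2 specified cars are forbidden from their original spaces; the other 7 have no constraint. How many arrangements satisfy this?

287280

Inclusion-exclusion on the 2 forbidden self-matches:
Σ_{j=0}^{2} (-1)^j C(2,j)(9-j)!
= C(2,0)·9! - C(2,1)·8! + C(2,2)·7!
= 362880 - 80640 + 5040
= 287280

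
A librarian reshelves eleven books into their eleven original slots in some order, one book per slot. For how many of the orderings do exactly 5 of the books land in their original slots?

122430

Choose which 5 of the 11 are fixed: C(11,5) = 462.
The remaining 6 must be deranged: !6 = 265.
Total: 462 × 265 = 122430.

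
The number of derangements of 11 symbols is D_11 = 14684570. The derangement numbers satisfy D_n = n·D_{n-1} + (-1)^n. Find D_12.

D_12 = 12·14684570 + 1 = 176214841.

176214841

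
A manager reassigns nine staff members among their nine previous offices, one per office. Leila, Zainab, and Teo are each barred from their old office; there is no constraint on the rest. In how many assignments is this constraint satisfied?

Let A_j be the event that the j-th constrained one is fixed. By inclusion-exclusion over the 3 events:
Σ_{j=0}^{3} (-1)^j C(3,j)(9-j)!
= C(3,0)·9! - C(3,1)·8! + C(3,2)·7! - C(3,3)·6!
= 362880 - 120960 + 15120 - 720
= 256320

256320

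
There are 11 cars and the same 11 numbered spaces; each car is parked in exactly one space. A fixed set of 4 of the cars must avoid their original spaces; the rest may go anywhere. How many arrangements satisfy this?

27422640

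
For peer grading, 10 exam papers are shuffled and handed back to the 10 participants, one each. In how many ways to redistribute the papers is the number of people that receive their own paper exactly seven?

Choose which 7 of the 10 are fixed: C(10,7) = 120.
The remaining 3 must be deranged: !3 = 2.
Total: 120 × 2 = 240.

240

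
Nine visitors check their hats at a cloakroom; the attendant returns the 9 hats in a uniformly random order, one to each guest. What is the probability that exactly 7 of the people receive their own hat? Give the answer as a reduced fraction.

Favorable outcomes: C(9,7)·!2 = 36·1 = 36.
Total outcomes: 9! = 362880.
Probability = 36/362880 = 1/10080.

1/10080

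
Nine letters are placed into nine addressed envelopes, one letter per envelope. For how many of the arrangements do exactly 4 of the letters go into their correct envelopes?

5544

Pick the 4 fixed positions: C(9,4) = 126 ways.
The remaining 5 must be deranged: !5 = 44.
Total: 126 × 44 = 5544.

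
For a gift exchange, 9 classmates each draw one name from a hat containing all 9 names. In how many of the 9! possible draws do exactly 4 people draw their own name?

5544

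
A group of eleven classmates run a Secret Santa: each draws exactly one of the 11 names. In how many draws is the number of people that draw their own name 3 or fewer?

39158866

# with exactly i fixed is C(11,i)·!(11-i); sum over i=0..3:
  i=0: C(11,0)·!11 = 1·14684570 = 14684570
  i=1: C(11,1)·!10 = 11·1334961 = 14684571
  i=2: C(11,2)·!9 = 55·133496 = 7342280
  i=3: C(11,3)·!8 = 165·14833 = 2447445
Total = 39158866.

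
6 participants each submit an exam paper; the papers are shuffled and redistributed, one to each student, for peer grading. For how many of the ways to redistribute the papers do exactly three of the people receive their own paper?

40

Choose which 3 of the 6 are fixed: C(6,3) = 20.
The remaining 3 must be deranged: !3 = 2.
Total: 20 × 2 = 40.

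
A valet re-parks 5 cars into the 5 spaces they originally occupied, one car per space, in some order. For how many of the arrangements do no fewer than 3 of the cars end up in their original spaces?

11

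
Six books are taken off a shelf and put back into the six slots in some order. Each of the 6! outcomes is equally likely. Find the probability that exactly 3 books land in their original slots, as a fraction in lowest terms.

1/18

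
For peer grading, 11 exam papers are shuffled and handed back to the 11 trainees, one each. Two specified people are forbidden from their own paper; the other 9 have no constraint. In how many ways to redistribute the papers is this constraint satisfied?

33022080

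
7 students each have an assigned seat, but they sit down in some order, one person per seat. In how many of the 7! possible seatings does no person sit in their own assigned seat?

By inclusion-exclusion, !7 = Σ (-1)^k · 7!/k! for k=0..7
= 7! - 7!/1! + 7!/2! - 7!/3! + 7!/4! - 7!/5! + 7!/6! - 7!/7!
= 5040 - 5040 + 2520 - 840 + 210 - 42 + 7 - 1
= 1854

1854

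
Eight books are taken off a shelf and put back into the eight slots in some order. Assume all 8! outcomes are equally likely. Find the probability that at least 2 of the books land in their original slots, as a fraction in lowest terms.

Favorable outcomes: Σ_{i≥2} C(8,i)·!(8-i) = 28·265 + 56·44 + 70·9 + 56·2 + 28·1 + 8·0 + 1·1 = 10655.
Total outcomes: 8! = 40320.
Probability = 10655/40320 = 2131/8064.

2131/8064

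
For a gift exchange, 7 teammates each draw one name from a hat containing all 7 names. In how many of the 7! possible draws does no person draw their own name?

The subfactorial !7 = [7!/e] (nearest integer).
7! = 5040, and 5040/e ≈ 1854.11, so !7 = 1854.

1854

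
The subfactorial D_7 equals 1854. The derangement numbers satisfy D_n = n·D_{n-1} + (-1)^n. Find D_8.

D_8 = 8·1854 + 1 = 14833.

14833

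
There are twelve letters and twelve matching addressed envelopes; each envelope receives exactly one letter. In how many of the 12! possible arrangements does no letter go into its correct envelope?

Recurrence: !12 = 12·!11 + (-1)^12.
!12 = 12·14684570 + 1 = 176214841

176214841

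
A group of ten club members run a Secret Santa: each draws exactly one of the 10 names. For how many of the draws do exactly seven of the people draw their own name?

240

Pick the 7 fixed positions: C(10,7) = 120 ways.
The remaining 3 must be deranged: !3 = 2.
Total: 120 × 2 = 240.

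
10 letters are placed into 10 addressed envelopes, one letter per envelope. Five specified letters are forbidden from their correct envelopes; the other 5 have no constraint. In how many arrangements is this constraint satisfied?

Inclusion-exclusion on the 5 forbidden self-matches:
Σ_{j=0}^{5} (-1)^j C(5,j)(10-j)!
= C(5,0)·10! - C(5,1)·9! + C(5,2)·8! - C(5,3)·7! + C(5,4)·6! - C(5,5)·5!
= 3628800 - 1814400 + 403200 - 50400 + 3600 - 120
= 2170680

2170680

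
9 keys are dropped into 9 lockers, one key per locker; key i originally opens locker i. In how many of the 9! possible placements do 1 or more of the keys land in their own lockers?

229384

# with exactly i fixed is C(9,i)·!(9-i); sum over i=1..9:
  i=1: C(9,1)·!8 = 9·14833 = 133497
  i=2: C(9,2)·!7 = 36·1854 = 66744
  i=3: C(9,3)·!6 = 84·265 = 22260
  i=4: C(9,4)·!5 = 126·44 = 5544
  i=5: C(9,5)·!4 = 126·9 = 1134
  i=6: C(9,6)·!3 = 84·2 = 168
  i=7: C(9,7)·!2 = 36·1 = 36
  i=8: C(9,8)·!1 = 9·0 = 0
  i=9: C(9,9)·!0 = 1·1 = 1
Total = 229384.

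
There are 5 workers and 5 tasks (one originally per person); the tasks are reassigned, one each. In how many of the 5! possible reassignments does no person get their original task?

44

Recurrence: !5 = 5·!4 + (-1)^5.
!5 = 5·9 - 1 = 44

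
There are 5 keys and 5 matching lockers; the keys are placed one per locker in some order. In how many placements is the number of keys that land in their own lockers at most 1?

Sum C(5,i)·!(5-i) for i = 0..1:
  i=0: C(5,0)·!5 = 1·44 = 44
  i=1: C(5,1)·!4 = 5·9 = 45
Total = 89.

89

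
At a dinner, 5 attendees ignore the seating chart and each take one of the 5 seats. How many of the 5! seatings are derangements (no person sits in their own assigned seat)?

The subfactorial !5 = [5!/e] (nearest integer).
5! = 120, and 120/e ≈ 44.15, so !5 = 44.

44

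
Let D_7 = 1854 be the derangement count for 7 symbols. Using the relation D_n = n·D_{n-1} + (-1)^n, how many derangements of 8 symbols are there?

14833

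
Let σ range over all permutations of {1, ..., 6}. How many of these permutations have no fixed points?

265

Recurrence: !6 = 5·(!5 + !4).
!6 = 5·(44 + 9) = 5·53 = 265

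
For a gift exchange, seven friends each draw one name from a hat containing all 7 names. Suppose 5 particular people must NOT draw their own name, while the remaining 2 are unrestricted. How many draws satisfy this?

2428

Inclusion-exclusion on the 5 forbidden self-matches:
Σ_{j=0}^{5} (-1)^j C(5,j)(7-j)!
= C(5,0)·7! - C(5,1)·6! + C(5,2)·5! - C(5,3)·4! + C(5,4)·3! - C(5,5)·2!
= 5040 - 3600 + 1200 - 240 + 30 - 2
= 2428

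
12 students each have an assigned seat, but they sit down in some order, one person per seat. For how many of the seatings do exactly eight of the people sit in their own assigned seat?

Choose which 8 of the 12 are fixed: C(12,8) = 495.
The remaining 4 must be deranged: !4 = 9.
Total: 495 × 9 = 4455.

4455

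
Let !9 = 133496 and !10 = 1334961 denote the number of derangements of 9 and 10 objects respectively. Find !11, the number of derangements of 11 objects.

!11 = (11-1)·(!10 + !9) = 10·(1334961 + 133496) = 10·1468457 = 14684570.

14684570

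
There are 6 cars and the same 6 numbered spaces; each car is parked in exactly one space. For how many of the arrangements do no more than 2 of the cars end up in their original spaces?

664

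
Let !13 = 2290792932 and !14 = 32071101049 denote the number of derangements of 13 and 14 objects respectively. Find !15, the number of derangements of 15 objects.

!15 = (15-1)·(!14 + !13) = 14·(32071101049 + 2290792932) = 14·34361893981 = 481066515734.

481066515734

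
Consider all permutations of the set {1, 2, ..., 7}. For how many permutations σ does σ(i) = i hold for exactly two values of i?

Pick the 2 fixed positions: C(7,2) = 21 ways.
The other 5 form a derangement: !5 = 44.
Total: 21 × 44 = 924.

924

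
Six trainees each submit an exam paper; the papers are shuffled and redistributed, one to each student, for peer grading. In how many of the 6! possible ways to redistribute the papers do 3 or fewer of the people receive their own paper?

Sum C(6,i)·!(6-i) for i = 0..3:
  i=0: C(6,0)·!6 = 1·265 = 265
  i=1: C(6,1)·!5 = 6·44 = 264
  i=2: C(6,2)·!4 = 15·9 = 135
  i=3: C(6,3)·!3 = 20·2 = 40
Total = 704.

704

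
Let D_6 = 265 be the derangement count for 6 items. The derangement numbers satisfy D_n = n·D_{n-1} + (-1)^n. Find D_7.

1854

D_7 = 7·265 - 1 = 1854.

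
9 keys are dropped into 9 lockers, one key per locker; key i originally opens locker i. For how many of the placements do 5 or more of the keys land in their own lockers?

1339

Sum C(9,i)·!(9-i) for i = 5..9:
  i=5: C(9,5)·!4 = 126·9 = 1134
  i=6: C(9,6)·!3 = 84·2 = 168
  i=7: C(9,7)·!2 = 36·1 = 36
  i=8: C(9,8)·!1 = 9·0 = 0
  i=9: C(9,9)·!0 = 1·1 = 1
Total = 1339.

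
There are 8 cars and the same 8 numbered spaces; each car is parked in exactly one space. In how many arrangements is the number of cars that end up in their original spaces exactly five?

Pick the 5 fixed positions: C(8,5) = 56 ways.
The remaining 3 must be deranged: !3 = 2.
Total: 56 × 2 = 112.

112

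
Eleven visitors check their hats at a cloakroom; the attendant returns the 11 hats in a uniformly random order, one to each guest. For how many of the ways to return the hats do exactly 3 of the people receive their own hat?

2447445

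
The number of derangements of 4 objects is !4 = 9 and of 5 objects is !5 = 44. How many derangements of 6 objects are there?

265

!6 = (6-1)·(!5 + !4) = 5·(44 + 9) = 5·53 = 265.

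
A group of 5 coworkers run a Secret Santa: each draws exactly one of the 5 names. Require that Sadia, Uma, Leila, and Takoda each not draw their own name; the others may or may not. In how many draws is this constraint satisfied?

53

Let A_j be the event that the j-th constrained one is fixed. By inclusion-exclusion over the 4 events:
Σ_{j=0}^{4} (-1)^j C(4,j)(5-j)!
= C(4,0)·5! - C(4,1)·4! + C(4,2)·3! - C(4,3)·2! + C(4,4)·1!
= 120 - 96 + 36 - 8 + 1
= 53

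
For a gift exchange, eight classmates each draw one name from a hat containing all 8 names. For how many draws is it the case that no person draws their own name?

By inclusion-exclusion, !8 = Σ (-1)^k · 8!/k! for k=0..8
= 8! - 8!/1! + 8!/2! - 8!/3! + 8!/4! - 8!/5! + 8!/6! - 8!/7! + 8!/8!
= 40320 - 40320 + 20160 - 6720 + 1680 - 336 + 56 - 8 + 1
= 14833

14833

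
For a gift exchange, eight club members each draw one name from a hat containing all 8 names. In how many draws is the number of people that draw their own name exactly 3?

2464

Choose which 3 of the 8 are fixed: C(8,3) = 56.
The other 5 form a derangement: !5 = 44.
Total: 56 × 44 = 2464.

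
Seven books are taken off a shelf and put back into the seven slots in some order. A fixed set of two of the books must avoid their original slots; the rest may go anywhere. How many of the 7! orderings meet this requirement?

3720

Let A_j be the event that the j-th constrained one is fixed. By inclusion-exclusion over the 2 events:
Σ_{j=0}^{2} (-1)^j C(2,j)(7-j)!
= C(2,0)·7! - C(2,1)·6! + C(2,2)·5!
= 5040 - 1440 + 120
= 3720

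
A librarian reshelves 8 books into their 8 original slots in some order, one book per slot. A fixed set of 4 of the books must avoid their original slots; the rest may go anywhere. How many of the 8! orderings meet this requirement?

24024

Inclusion-exclusion on the 4 forbidden self-matches:
Σ_{j=0}^{4} (-1)^j C(4,j)(8-j)!
= C(4,0)·8! - C(4,1)·7! + C(4,2)·6! - C(4,3)·5! + C(4,4)·4!
= 40320 - 20160 + 4320 - 480 + 24
= 24024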